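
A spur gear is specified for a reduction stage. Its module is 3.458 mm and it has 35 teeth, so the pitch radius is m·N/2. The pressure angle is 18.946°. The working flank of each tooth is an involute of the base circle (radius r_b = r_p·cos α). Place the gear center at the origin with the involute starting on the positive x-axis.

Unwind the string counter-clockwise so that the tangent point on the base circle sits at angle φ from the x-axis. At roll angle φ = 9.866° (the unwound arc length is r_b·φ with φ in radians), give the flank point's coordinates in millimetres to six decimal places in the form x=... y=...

pitch radius r_p = m·N/2 = 3.458·35/2 = 60.515000
base radius r_b = r_p·cos α = 60.515000·cos 18.946° = 57.236600
roll angle φ = 9.866° = 0.17219418 rad
x = r_b·(cos φ + φ·sin φ) = 57.236600·(0.98521118 + 0.17219418·0.17134449) = 58.078876
y = r_b·(sin φ − φ·cos φ) = 57.236600·(0.17134449 − 0.17219418·0.98521118) = 0.097122

x=58.078876 y=0.097122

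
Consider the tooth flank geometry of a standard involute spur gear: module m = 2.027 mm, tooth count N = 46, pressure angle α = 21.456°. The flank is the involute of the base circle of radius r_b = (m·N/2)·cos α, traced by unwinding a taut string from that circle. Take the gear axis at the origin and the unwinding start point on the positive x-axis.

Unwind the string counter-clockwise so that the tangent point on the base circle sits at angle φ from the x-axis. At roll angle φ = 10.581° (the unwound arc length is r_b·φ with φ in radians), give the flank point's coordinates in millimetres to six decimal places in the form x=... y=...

pitch radius r_p = m·N/2 = 2.027·46/2 = 46.621000
base radius r_b = r_p·cos α = 46.621000·cos 21.456° = 43.390106
roll angle φ = 10.581° = 0.18467329 rad
x = r_b·(cos φ + φ·sin φ) = 43.390106·(0.98299630 + 0.18467329·0.18362539) = 44.123703
y = r_b·(sin φ − φ·cos φ) = 43.390106·(0.18362539 − 0.18467329·0.98299630) = 0.090782

x=44.123703 y=0.090782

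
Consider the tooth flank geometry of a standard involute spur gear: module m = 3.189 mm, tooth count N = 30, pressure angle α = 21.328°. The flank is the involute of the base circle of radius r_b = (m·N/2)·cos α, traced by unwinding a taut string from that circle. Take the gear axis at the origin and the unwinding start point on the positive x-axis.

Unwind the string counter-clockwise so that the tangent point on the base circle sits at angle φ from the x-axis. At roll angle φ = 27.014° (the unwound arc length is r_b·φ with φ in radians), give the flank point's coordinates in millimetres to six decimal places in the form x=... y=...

x=49.239743 y=1.522395

pitch radius r_p = m·N/2 = 3.189·30/2 = 47.835000
base radius r_b = r_p·cos α = 47.835000·cos 21.328° = 44.558953
roll angle φ = 27.014° = 0.47148324 rad
x = r_b·(cos φ + φ·sin φ) = 44.558953·(0.89089557 + 0.47148324·0.45420820) = 49.239743
y = r_b·(sin φ − φ·cos φ) = 44.558953·(0.45420820 − 0.47148324·0.89089557) = 1.522395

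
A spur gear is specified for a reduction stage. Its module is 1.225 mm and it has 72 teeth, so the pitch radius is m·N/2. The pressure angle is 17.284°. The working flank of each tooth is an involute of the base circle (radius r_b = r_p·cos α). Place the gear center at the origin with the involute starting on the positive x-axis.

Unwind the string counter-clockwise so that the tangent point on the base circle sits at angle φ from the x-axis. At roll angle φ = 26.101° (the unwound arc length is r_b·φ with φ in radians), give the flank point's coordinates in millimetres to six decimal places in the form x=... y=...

pitch radius r_p = m·N/2 = 1.225·72/2 = 44.100000
base radius r_b = r_p·cos α = 44.100000·cos 17.284° = 42.108612
roll angle φ = 26.101° = 0.45554839 rad
x = r_b·(cos φ + φ·sin φ) = 42.108612·(0.89801990 + 0.45554839·0.43995484) = 46.253810
y = r_b·(sin φ − φ·cos φ) = 42.108612·(0.43995484 − 0.45554839·0.89801990) = 1.299612

x=46.253810 y=1.299612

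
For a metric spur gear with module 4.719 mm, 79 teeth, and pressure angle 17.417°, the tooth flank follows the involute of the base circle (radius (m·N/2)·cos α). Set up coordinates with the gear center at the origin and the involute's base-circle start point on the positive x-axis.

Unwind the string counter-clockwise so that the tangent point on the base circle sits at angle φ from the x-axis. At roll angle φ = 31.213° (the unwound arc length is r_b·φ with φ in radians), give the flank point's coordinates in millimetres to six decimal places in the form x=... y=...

pitch radius r_p = m·N/2 = 4.719·79/2 = 186.400500
base radius r_b = r_p·cos α = 186.400500·cos 17.417° = 177.854328
roll angle φ = 31.213° = 0.54476962 rad
x = r_b·(cos φ + φ·sin φ) = 177.854328·(0.85524670 + 0.54476962·0.51822107) = 202.319577
y = r_b·(sin φ − φ·cos φ) = 177.854328·(0.51822107 − 0.54476962·0.85524670) = 9.303320

x=202.319577 y=9.303320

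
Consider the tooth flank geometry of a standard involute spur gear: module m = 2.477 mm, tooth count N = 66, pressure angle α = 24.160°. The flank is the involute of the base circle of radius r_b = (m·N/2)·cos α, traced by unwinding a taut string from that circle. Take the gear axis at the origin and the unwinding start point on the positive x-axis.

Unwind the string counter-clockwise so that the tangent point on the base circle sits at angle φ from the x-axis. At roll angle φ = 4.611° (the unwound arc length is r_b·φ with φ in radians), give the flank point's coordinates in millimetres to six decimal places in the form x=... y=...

pitch radius r_p = m·N/2 = 2.477·66/2 = 81.741000
base radius r_b = r_p·cos α = 81.741000·cos 24.160° = 74.580985
roll angle φ = 4.611° = 0.08047713 rad
x = r_b·(cos φ + φ·sin φ) = 74.580985·(0.99676346 + 0.08047713·0.08039029) = 74.822108
y = r_b·(sin φ − φ·cos φ) = 74.580985·(0.08039029 − 0.08047713·0.99676346) = 0.012949

x=74.822108 y=0.012949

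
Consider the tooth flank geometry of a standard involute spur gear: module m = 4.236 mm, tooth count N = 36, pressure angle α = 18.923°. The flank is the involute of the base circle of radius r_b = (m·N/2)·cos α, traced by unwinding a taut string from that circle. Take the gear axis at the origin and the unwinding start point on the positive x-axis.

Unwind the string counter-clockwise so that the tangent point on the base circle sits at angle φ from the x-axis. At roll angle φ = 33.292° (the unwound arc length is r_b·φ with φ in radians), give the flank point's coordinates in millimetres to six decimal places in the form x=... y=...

x=83.294553 y=4.559269

pitch radius r_p = m·N/2 = 4.236·36/2 = 76.248000
base radius r_b = r_p·cos α = 76.248000·cos 18.923° = 72.127196
roll angle φ = 33.292° = 0.58105501 rad
x = r_b·(cos φ + φ·sin φ) = 72.127196·(0.83588401 + 0.58105501·0.54890611) = 83.294553
y = r_b·(sin φ − φ·cos φ) = 72.127196·(0.54890611 − 0.58105501·0.83588401) = 4.559269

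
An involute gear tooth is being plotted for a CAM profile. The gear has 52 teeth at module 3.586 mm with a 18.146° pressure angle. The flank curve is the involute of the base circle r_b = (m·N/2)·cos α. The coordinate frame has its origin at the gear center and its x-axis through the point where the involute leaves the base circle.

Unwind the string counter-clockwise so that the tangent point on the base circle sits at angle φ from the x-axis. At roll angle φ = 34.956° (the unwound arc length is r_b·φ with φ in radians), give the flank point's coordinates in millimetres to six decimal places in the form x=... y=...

pitch radius r_p = m·N/2 = 3.586·52/2 = 93.236000
base radius r_b = r_p·cos α = 93.236000·cos 18.146° = 88.599001
roll angle φ = 34.956° = 0.61009729 rad
x = r_b·(cos φ + φ·sin φ) = 88.599001·(0.81959228 + 0.61009729·0.57294720) = 103.585151
y = r_b·(sin φ − φ·cos φ) = 88.599001·(0.57294720 − 0.61009729·0.81959228) = 6.460300

x=103.585151 y=6.460300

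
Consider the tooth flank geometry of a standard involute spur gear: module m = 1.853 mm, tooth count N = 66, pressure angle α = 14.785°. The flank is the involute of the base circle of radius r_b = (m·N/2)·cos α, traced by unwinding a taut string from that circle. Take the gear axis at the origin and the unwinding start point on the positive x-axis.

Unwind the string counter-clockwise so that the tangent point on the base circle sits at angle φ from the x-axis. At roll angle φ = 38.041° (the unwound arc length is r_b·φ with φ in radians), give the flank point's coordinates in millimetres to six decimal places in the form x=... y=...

x=70.754548 y=5.517807

pitch radius r_p = m·N/2 = 1.853·66/2 = 61.149000
base radius r_b = r_p·cos α = 61.149000·cos 14.785° = 59.124371
roll angle φ = 38.041° = 0.66394070 rad
x = r_b·(cos φ + φ·sin φ) = 59.124371·(0.78756999 + 0.66394070·0.61622521) = 70.754548
y = r_b·(sin φ − φ·cos φ) = 59.124371·(0.61622521 − 0.66394070·0.78756999) = 5.517807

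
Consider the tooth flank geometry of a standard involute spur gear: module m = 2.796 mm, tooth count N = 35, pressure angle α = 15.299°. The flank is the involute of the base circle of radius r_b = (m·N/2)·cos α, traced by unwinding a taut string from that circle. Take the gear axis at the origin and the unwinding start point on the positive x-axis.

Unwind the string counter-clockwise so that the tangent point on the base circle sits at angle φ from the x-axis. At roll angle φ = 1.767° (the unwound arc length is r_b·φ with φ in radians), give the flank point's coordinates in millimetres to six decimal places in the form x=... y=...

x=47.218459 y=0.000461

pitch radius r_p = m·N/2 = 2.796·35/2 = 48.930000
base radius r_b = r_p·cos α = 48.930000·cos 15.299° = 47.196020
roll angle φ = 1.767° = 0.03083997 rad
x = r_b·(cos φ + φ·sin φ) = 47.196020·(0.99952449 + 0.03083997·0.03083508) = 47.218459
y = r_b·(sin φ − φ·cos φ) = 47.196020·(0.03083508 − 0.03083997·0.99952449) = 0.000461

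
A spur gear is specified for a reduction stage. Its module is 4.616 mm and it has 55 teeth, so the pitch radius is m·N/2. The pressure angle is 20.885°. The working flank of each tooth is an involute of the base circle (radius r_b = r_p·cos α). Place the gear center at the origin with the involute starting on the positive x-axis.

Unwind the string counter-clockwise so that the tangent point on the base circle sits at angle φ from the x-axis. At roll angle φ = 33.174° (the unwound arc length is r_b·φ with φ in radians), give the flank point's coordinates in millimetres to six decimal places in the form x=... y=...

x=136.843907 y=7.419227

pitch radius r_p = m·N/2 = 4.616·55/2 = 126.940000
base radius r_b = r_p·cos α = 126.940000·cos 20.885° = 118.599767
roll angle φ = 33.174° = 0.57899553 rad
x = r_b·(cos φ + φ·sin φ) = 118.599767·(0.83701270 + 0.57899553·0.54718346) = 136.843907
y = r_b·(sin φ − φ·cos φ) = 118.599767·(0.54718346 − 0.57899553·0.83701270) = 7.419227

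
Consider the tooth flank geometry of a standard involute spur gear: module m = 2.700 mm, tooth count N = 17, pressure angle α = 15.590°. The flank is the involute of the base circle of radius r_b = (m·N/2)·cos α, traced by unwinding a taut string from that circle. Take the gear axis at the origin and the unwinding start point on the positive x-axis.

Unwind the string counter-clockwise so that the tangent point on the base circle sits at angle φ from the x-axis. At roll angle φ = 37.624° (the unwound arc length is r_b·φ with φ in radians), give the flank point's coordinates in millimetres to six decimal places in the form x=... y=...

x=26.370092 y=1.997861

pitch radius r_p = m·N/2 = 2.700·17/2 = 22.950000
base radius r_b = r_p·cos α = 22.950000·cos 15.590° = 22.105658
roll angle φ = 37.624° = 0.65666268 rad
x = r_b·(cos φ + φ·sin φ) = 22.105658·(0.79203400 + 0.65666268·0.61047698) = 26.370092
y = r_b·(sin φ − φ·cos φ) = 22.105658·(0.61047698 − 0.65666268·0.79203400) = 1.997861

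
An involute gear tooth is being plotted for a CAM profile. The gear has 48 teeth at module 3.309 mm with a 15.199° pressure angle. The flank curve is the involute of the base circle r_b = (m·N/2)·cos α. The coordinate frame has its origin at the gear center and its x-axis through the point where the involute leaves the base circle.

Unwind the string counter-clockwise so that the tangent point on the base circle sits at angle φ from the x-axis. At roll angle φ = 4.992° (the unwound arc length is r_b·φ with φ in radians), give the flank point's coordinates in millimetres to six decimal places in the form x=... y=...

x=76.928445 y=0.016883

pitch radius r_p = m·N/2 = 3.309·48/2 = 79.416000
base radius r_b = r_p·cos α = 79.416000·cos 15.199° = 76.638113
roll angle φ = 4.992° = 0.08712684 rad
x = r_b·(cos φ + φ·sin φ) = 76.638113·(0.99620686 + 0.08712684·0.08701665) = 76.928445
y = r_b·(sin φ − φ·cos φ) = 76.638113·(0.08701665 − 0.08712684·0.99620686) = 0.016883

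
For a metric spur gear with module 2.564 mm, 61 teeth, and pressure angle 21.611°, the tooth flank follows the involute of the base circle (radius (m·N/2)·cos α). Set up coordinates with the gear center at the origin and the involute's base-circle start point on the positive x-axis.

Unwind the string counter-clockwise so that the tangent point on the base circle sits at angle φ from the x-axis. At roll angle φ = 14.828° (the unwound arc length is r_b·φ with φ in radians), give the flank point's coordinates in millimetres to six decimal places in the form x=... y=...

x=75.098980 y=0.417264

pitch radius r_p = m·N/2 = 2.564·61/2 = 78.202000
base radius r_b = r_p·cos α = 78.202000·cos 21.611° = 72.704852
roll angle φ = 14.828° = 0.25879742 rad
x = r_b·(cos φ + φ·sin φ) = 72.704852·(0.96669844 + 0.25879742·0.25591821) = 75.098980
y = r_b·(sin φ − φ·cos φ) = 72.704852·(0.25591821 − 0.25879742·0.96669844) = 0.417264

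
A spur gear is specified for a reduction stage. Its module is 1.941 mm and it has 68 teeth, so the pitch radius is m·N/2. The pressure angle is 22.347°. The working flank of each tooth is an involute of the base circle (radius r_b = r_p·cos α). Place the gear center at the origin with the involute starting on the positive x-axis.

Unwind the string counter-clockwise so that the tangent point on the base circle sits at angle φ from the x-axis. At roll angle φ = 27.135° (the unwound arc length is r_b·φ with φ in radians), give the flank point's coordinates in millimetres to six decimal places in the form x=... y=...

x=67.503802 y=2.113131

pitch radius r_p = m·N/2 = 1.941·68/2 = 65.994000
base radius r_b = r_p·cos α = 65.994000·cos 22.347° = 61.037728
roll angle φ = 27.135° = 0.47359509 rad
x = r_b·(cos φ + φ·sin φ) = 61.037728·(0.88993436 + 0.47359509·0.45608862) = 67.503802
y = r_b·(sin φ − φ·cos φ) = 61.037728·(0.45608862 − 0.47359509·0.88993436) = 2.113131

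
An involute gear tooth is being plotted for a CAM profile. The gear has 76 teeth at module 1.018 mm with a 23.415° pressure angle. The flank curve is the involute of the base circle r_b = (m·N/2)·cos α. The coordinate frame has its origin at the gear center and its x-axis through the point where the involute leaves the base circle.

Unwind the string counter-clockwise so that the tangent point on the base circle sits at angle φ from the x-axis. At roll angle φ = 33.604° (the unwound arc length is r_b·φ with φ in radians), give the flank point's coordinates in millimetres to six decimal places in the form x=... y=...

x=41.088723 y=2.306107

pitch radius r_p = m·N/2 = 1.018·76/2 = 38.684000
base radius r_b = r_p·cos α = 38.684000·cos 23.415° = 35.498397
roll angle φ = 33.604° = 0.58650044 rad
x = r_b·(cos φ + φ·sin φ) = 35.498397·(0.83288260 + 0.58650044·0.55344970) = 41.088723
y = r_b·(sin φ − φ·cos φ) = 35.498397·(0.55344970 − 0.58650044·0.83288260) = 2.306107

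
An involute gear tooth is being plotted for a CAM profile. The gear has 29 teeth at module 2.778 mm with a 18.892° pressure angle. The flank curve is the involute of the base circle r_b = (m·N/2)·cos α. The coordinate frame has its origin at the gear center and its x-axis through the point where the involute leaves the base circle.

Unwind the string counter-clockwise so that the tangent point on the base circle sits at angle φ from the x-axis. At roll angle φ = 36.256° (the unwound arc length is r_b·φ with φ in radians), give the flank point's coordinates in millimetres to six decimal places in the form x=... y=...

x=44.994288 y=3.091799

pitch radius r_p = m·N/2 = 2.778·29/2 = 40.281000
base radius r_b = r_p·cos α = 40.281000·cos 18.892° = 38.111086
roll angle φ = 36.256° = 0.63278657 rad
x = r_b·(cos φ + φ·sin φ) = 38.111086·(0.80638268 + 0.63278657·0.59139410) = 44.994288
y = r_b·(sin φ − φ·cos φ) = 38.111086·(0.59139410 − 0.63278657·0.80638268) = 3.091799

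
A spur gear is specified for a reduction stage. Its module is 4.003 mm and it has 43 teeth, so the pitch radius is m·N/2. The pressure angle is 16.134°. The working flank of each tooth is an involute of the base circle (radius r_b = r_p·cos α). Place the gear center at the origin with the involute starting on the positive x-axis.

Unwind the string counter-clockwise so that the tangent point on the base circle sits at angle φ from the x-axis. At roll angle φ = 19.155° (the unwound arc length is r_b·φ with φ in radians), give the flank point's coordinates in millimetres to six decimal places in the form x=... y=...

pitch radius r_p = m·N/2 = 4.003·43/2 = 86.064500
base radius r_b = r_p·cos α = 86.064500·cos 16.134° = 82.674800
roll angle φ = 19.155° = 0.33431782 rad
x = r_b·(cos φ + φ·sin φ) = 82.674800·(0.94463437 + 0.33431782·0.32812483) = 87.166716
y = r_b·(sin φ − φ·cos φ) = 82.674800·(0.32812483 − 0.33431782·0.94463437) = 1.018283

x=87.166716 y=1.018283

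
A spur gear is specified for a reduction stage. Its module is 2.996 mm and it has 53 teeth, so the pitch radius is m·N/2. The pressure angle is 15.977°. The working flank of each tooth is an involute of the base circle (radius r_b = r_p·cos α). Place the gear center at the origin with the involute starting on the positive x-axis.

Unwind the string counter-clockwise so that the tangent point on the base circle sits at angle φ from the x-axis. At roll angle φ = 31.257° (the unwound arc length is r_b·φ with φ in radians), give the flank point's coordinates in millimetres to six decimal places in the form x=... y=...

x=86.853912 y=4.009142

pitch radius r_p = m·N/2 = 2.996·53/2 = 79.394000
base radius r_b = r_p·cos α = 79.394000·cos 15.977° = 76.327190
roll angle φ = 31.257° = 0.54553756 rad
x = r_b·(cos φ + φ·sin φ) = 76.327190·(0.85484848 + 0.54553756·0.51887770) = 86.853912
y = r_b·(sin φ − φ·cos φ) = 76.327190·(0.51887770 − 0.54553756·0.85484848) = 4.009142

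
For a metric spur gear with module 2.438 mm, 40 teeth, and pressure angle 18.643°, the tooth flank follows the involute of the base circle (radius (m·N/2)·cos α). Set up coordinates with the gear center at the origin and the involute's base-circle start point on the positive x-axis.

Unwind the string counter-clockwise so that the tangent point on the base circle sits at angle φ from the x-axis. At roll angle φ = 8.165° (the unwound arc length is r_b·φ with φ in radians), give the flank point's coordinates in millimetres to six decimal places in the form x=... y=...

pitch radius r_p = m·N/2 = 2.438·40/2 = 48.760000
base radius r_b = r_p·cos α = 48.760000·cos 18.643° = 46.201503
roll angle φ = 8.165° = 0.14250613 rad
x = r_b·(cos φ + φ·sin φ) = 46.201503·(0.98986317 + 0.14250613·0.14202429) = 46.668254
y = r_b·(sin φ − φ·cos φ) = 46.201503·(0.14202429 − 0.14250613·0.98986317) = 0.044479

x=46.668254 y=0.044479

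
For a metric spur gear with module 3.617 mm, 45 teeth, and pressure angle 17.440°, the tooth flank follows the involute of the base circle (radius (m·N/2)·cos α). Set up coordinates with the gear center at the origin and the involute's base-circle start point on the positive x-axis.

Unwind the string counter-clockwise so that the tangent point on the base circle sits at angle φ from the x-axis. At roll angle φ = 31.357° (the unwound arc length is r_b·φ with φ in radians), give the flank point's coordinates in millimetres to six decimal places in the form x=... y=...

pitch radius r_p = m·N/2 = 3.617·45/2 = 81.382500
base radius r_b = r_p·cos α = 81.382500·cos 17.440° = 77.641454
roll angle φ = 31.357° = 0.54728289 rad
x = r_b·(cos φ + φ·sin φ) = 77.641454·(0.85394157 + 0.54728289·0.52036890) = 88.412698
y = r_b·(sin φ − φ·cos φ) = 77.641454·(0.52036890 − 0.54728289·0.85394157) = 4.116650

x=88.412698 y=4.116650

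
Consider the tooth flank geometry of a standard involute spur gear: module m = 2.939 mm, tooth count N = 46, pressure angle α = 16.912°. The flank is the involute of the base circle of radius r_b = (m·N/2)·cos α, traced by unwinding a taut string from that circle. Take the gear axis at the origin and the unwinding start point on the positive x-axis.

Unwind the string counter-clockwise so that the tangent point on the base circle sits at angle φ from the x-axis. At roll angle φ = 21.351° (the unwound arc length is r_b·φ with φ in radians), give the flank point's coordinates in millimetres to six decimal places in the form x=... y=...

x=69.009353 y=1.100145

pitch radius r_p = m·N/2 = 2.939·46/2 = 67.597000
base radius r_b = r_p·cos α = 67.597000·cos 16.912° = 64.673611
roll angle φ = 21.351° = 0.37264525 rad
x = r_b·(cos φ + φ·sin φ) = 64.673611·(0.93136752 + 0.37264525·0.36408040) = 69.009353
y = r_b·(sin φ − φ·cos φ) = 64.673611·(0.36408040 − 0.37264525·0.93136752) = 1.100145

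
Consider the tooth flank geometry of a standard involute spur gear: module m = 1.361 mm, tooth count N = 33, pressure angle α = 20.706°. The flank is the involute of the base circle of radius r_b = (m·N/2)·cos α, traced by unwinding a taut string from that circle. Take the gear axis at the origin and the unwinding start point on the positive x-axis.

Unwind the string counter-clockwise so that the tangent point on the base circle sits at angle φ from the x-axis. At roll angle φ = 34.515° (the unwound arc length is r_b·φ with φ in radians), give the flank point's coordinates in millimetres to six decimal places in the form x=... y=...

x=24.478489 y=1.475824

pitch radius r_p = m·N/2 = 1.361·33/2 = 22.456500
base radius r_b = r_p·cos α = 22.456500·cos 20.706° = 21.005968
roll angle φ = 34.515° = 0.60240039 rad
x = r_b·(cos φ + φ·sin φ) = 21.005968·(0.82397788 + 0.60240039·0.56662197) = 24.478489
y = r_b·(sin φ − φ·cos φ) = 21.005968·(0.56662197 − 0.60240039·0.82397788) = 1.475824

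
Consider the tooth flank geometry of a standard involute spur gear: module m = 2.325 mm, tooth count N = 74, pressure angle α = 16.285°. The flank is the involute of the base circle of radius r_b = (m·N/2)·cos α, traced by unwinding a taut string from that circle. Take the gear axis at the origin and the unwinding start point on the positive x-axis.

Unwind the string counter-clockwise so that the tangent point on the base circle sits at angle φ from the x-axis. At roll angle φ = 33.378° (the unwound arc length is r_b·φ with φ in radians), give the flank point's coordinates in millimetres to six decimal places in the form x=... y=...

x=95.418569 y=5.259227

pitch radius r_p = m·N/2 = 2.325·74/2 = 86.025000
base radius r_b = r_p·cos α = 86.025000·cos 16.285° = 82.573568
roll angle φ = 33.378° = 0.58255600 rad
x = r_b·(cos φ + φ·sin φ) = 82.573568·(0.83505917 + 0.58255600·0.55016014) = 95.418569
y = r_b·(sin φ − φ·cos φ) = 82.573568·(0.55016014 − 0.58255600·0.83505917) = 5.259227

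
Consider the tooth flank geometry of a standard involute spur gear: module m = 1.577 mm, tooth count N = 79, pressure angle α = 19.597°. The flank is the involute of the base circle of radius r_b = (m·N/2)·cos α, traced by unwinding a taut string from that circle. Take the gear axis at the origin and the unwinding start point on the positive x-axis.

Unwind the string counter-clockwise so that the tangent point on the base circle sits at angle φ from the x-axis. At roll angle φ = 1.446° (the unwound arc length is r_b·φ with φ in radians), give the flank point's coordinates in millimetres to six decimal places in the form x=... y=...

x=58.701951 y=0.000314

pitch radius r_p = m·N/2 = 1.577·79/2 = 62.291500
base radius r_b = r_p·cos α = 62.291500·cos 19.597° = 58.683266
roll angle φ = 1.446° = 0.02523746 rad
x = r_b·(cos φ + φ·sin φ) = 58.683266·(0.99968155 + 0.02523746·0.02523478) = 58.701951
y = r_b·(sin φ − φ·cos φ) = 58.683266·(0.02523478 − 0.02523746·0.99968155) = 0.000314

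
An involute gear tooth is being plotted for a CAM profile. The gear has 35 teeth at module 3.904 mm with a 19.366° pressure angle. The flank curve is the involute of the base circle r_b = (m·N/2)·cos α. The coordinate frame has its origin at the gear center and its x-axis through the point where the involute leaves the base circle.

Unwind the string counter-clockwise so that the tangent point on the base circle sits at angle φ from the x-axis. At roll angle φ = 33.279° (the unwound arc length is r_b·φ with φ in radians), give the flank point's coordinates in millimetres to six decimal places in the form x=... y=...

x=74.426718 y=4.069599

pitch radius r_p = m·N/2 = 3.904·35/2 = 68.320000
base radius r_b = r_p·cos α = 68.320000·cos 19.366° = 64.454427
roll angle φ = 33.279° = 0.58082812 rad
x = r_b·(cos φ + φ·sin φ) = 64.454427·(0.83600853 + 0.58082812·0.54871644) = 74.426718
y = r_b·(sin φ − φ·cos φ) = 64.454427·(0.54871644 − 0.58082812·0.83600853) = 4.069599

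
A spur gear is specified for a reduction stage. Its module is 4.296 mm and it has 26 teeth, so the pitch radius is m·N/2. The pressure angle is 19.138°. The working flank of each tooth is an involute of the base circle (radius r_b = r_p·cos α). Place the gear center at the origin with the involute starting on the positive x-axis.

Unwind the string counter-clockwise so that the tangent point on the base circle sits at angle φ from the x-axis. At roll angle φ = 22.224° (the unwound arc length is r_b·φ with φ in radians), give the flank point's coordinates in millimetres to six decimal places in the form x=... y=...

x=56.582369 y=1.010987

pitch radius r_p = m·N/2 = 4.296·26/2 = 55.848000
base radius r_b = r_p·cos α = 55.848000·cos 19.138° = 52.761375
roll angle φ = 22.224° = 0.38788197 rad
x = r_b·(cos φ + φ·sin φ) = 52.761375·(0.92571223 + 0.38788197·0.37822858) = 56.582369
y = r_b·(sin φ − φ·cos φ) = 52.761375·(0.37822858 − 0.38788197·0.92571223) = 1.010987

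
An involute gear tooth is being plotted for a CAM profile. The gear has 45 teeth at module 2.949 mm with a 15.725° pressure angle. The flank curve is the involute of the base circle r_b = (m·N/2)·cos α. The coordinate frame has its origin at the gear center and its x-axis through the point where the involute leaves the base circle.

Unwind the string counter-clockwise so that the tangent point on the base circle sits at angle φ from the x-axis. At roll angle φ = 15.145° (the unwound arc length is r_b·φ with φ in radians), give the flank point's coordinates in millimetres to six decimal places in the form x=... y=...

pitch radius r_p = m·N/2 = 2.949·45/2 = 66.352500
base radius r_b = r_p·cos α = 66.352500·cos 15.725° = 63.869164
roll angle φ = 15.145° = 0.26433012 rad
x = r_b·(cos φ + φ·sin φ) = 63.869164·(0.96526773 + 0.26433012·0.26126271) = 66.061622
y = r_b·(sin φ − φ·cos φ) = 63.869164·(0.26126271 − 0.26433012·0.96526773) = 0.390456

x=66.061622 y=0.390456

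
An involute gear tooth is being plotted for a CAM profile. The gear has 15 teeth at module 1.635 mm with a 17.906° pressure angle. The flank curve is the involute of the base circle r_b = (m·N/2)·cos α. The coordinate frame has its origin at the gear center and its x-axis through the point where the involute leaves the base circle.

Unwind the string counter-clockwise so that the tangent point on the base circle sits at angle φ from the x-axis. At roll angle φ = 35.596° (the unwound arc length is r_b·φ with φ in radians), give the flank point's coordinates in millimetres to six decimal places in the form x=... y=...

x=13.707726 y=0.897170

pitch radius r_p = m·N/2 = 1.635·15/2 = 12.262500
base radius r_b = r_p·cos α = 12.262500·cos 17.906° = 11.668532
roll angle φ = 35.596° = 0.62126740 rad
x = r_b·(cos φ + φ·sin φ) = 11.668532·(0.81314140 + 0.62126740·0.58206620) = 13.707726
y = r_b·(sin φ − φ·cos φ) = 11.668532·(0.58206620 − 0.62126740·0.81314140) = 0.897170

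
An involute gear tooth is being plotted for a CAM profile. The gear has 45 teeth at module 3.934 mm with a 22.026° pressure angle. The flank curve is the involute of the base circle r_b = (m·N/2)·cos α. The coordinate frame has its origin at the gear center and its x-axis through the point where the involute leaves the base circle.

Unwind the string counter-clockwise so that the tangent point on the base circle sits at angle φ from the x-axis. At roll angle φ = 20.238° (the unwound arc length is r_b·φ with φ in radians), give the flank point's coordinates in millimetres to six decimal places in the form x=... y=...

pitch radius r_p = m·N/2 = 3.934·45/2 = 88.515000
base radius r_b = r_p·cos α = 88.515000·cos 22.026° = 82.054624
roll angle φ = 20.238° = 0.35321973 rad
x = r_b·(cos φ + φ·sin φ) = 82.054624·(0.93826381 + 0.35321973·0.34592056) = 87.014807
y = r_b·(sin φ − φ·cos φ) = 82.054624·(0.34592056 − 0.35321973·0.93826381) = 1.190388

x=87.014807 y=1.190388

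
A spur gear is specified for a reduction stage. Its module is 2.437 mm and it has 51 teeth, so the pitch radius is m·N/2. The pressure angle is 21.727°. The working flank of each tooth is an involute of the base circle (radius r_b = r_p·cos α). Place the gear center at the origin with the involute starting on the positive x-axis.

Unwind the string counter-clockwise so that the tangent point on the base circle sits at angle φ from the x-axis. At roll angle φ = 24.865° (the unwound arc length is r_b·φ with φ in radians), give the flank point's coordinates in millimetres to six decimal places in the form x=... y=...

pitch radius r_p = m·N/2 = 2.437·51/2 = 62.143500
base radius r_b = r_p·cos α = 62.143500·cos 21.727° = 57.728716
roll angle φ = 24.865° = 0.43397612 rad
x = r_b·(cos φ + φ·sin φ) = 57.728716·(0.90730104 + 0.43397612·0.42048165) = 62.911602
y = r_b·(sin φ − φ·cos φ) = 57.728716·(0.42048165 − 0.43397612·0.90730104) = 1.543358

x=62.911602 y=1.543358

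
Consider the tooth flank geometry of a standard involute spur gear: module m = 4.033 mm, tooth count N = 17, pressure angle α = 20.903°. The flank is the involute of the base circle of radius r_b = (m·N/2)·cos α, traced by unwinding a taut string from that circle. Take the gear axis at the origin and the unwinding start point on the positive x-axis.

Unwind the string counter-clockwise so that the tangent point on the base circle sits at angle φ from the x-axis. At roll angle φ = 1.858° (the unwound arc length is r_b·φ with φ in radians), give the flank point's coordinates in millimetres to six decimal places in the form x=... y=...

pitch radius r_p = m·N/2 = 4.033·17/2 = 34.280500
base radius r_b = r_p·cos α = 34.280500·cos 20.903° = 32.024356
roll angle φ = 1.858° = 0.03242822 rad
x = r_b·(cos φ + φ·sin φ) = 32.024356·(0.99947425 + 0.03242822·0.03242253) = 32.041190
y = r_b·(sin φ − φ·cos φ) = 32.024356·(0.03242253 − 0.03242822·0.99947425) = 0.000364

x=32.041190 y=0.000364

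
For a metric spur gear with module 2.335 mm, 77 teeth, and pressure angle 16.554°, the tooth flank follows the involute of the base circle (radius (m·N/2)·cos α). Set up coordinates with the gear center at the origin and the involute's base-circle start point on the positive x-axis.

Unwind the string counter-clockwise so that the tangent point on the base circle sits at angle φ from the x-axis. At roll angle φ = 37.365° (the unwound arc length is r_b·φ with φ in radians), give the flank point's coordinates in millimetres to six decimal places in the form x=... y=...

x=102.592597 y=7.632823

pitch radius r_p = m·N/2 = 2.335·77/2 = 89.897500
base radius r_b = r_p·cos α = 89.897500·cos 16.554° = 86.171395
roll angle φ = 37.365° = 0.65214228 rad
x = r_b·(cos φ + φ·sin φ) = 86.171395·(0.79478550 + 0.65214228·0.60689045) = 102.592597
y = r_b·(sin φ − φ·cos φ) = 86.171395·(0.60689045 − 0.65214228·0.79478550) = 7.632823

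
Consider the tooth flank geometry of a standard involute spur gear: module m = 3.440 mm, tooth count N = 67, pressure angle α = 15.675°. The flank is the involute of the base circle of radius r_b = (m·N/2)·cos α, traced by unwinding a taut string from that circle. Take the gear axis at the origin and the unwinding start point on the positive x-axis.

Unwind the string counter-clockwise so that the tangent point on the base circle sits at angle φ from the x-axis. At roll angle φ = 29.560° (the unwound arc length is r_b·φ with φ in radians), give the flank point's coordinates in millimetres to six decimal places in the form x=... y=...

x=124.752509 y=4.944972

pitch radius r_p = m·N/2 = 3.440·67/2 = 115.240000
base radius r_b = r_p·cos α = 115.240000·cos 15.675° = 110.954193
roll angle φ = 29.560° = 0.51591933 rad
x = r_b·(cos φ + φ·sin φ) = 110.954193·(0.86983955 + 0.51591933·0.49333472) = 124.752509
y = r_b·(sin φ − φ·cos φ) = 110.954193·(0.49333472 − 0.51591933·0.86983955) = 4.944972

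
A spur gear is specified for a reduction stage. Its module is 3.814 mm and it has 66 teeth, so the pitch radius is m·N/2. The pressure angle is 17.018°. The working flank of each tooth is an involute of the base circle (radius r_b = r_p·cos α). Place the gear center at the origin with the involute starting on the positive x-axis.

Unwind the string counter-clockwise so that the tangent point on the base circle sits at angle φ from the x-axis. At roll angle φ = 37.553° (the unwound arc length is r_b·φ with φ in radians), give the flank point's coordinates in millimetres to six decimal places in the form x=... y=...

x=143.490392 y=10.817367

pitch radius r_p = m·N/2 = 3.814·66/2 = 125.862000
base radius r_b = r_p·cos α = 125.862000·cos 17.018° = 120.350863
roll angle φ = 37.553° = 0.65542349 rad
x = r_b·(cos φ + φ·sin φ) = 120.350863·(0.79278988 + 0.65542349·0.60949504) = 143.490392
y = r_b·(sin φ − φ·cos φ) = 120.350863·(0.60949504 − 0.65542349·0.79278988) = 10.817367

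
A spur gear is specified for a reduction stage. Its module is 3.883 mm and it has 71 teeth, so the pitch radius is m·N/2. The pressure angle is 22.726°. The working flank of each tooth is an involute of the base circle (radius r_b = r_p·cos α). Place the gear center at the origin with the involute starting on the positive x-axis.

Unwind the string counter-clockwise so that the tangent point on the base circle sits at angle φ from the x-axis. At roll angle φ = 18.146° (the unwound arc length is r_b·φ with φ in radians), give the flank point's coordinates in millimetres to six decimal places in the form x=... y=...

pitch radius r_p = m·N/2 = 3.883·71/2 = 137.846500
base radius r_b = r_p·cos α = 137.846500·cos 22.726° = 127.144494
roll angle φ = 18.146° = 0.31670745 rad
x = r_b·(cos φ + φ·sin φ) = 127.144494·(0.95026600 + 0.31670745·0.31143945) = 133.362011
y = r_b·(sin φ − φ·cos φ) = 127.144494·(0.31143945 − 0.31670745·0.95026600) = 1.332873

x=133.362011 y=1.332873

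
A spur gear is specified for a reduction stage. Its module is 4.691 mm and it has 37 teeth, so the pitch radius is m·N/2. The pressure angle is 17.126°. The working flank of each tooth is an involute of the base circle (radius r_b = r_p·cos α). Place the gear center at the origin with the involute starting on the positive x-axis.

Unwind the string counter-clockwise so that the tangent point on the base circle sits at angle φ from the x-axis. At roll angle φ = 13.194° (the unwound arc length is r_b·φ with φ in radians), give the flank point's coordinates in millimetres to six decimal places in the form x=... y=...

x=85.105372 y=0.335796

pitch radius r_p = m·N/2 = 4.691·37/2 = 86.783500
base radius r_b = r_p·cos α = 86.783500·cos 17.126° = 82.935475
roll angle φ = 13.194° = 0.23027874 rad
x = r_b·(cos φ + φ·sin φ) = 82.935475·(0.97360281 + 0.23027874·0.22824892) = 85.105372
y = r_b·(sin φ − φ·cos φ) = 82.935475·(0.22824892 − 0.23027874·0.97360281) = 0.335796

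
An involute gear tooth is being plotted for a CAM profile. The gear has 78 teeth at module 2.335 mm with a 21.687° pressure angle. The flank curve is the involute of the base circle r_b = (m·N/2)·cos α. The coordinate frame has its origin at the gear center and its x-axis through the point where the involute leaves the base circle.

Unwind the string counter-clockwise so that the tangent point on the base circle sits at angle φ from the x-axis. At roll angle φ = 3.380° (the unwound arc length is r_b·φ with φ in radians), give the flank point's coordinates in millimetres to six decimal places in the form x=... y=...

pitch radius r_p = m·N/2 = 2.335·78/2 = 91.065000
base radius r_b = r_p·cos α = 91.065000·cos 21.687° = 84.619095
roll angle φ = 3.380° = 0.05899213 rad
x = r_b·(cos φ + φ·sin φ) = 84.619095·(0.99826047 + 0.05899213·0.05895792) = 84.766207
y = r_b·(sin φ − φ·cos φ) = 84.619095·(0.05895792 − 0.05899213·0.99826047) = 0.005789

x=84.766207 y=0.005789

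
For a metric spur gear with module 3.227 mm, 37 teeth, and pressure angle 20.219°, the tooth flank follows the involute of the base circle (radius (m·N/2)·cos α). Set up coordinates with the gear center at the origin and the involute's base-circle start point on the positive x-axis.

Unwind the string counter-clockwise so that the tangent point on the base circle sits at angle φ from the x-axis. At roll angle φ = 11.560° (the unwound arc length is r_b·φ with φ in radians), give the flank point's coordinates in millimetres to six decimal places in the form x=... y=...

x=57.149369 y=0.152744

pitch radius r_p = m·N/2 = 3.227·37/2 = 59.699500
base radius r_b = r_p·cos α = 59.699500·cos 20.219° = 56.020725
roll angle φ = 11.560° = 0.20176006 rad
x = r_b·(cos φ + φ·sin φ) = 56.020725·(0.97971539 + 0.20176006·0.20039400) = 57.149369
y = r_b·(sin φ − φ·cos φ) = 56.020725·(0.20039400 − 0.20176006·0.97971539) = 0.152744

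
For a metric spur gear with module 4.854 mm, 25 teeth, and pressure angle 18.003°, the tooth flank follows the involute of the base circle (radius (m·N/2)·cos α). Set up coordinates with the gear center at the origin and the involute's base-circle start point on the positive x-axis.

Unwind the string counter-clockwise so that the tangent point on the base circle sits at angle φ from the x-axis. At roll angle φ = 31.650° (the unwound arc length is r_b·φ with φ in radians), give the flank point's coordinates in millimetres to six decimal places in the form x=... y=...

pitch radius r_p = m·N/2 = 4.854·25/2 = 60.675000
base radius r_b = r_p·cos α = 60.675000·cos 18.003° = 57.704372
roll angle φ = 31.650° = 0.55239671 rad
x = r_b·(cos φ + φ·sin φ) = 57.704372·(0.85126935 + 0.55239671·0.52472898) = 65.848070
y = r_b·(sin φ − φ·cos φ) = 57.704372·(0.52472898 − 0.55239671·0.85126935) = 3.144346

x=65.848070 y=3.144346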